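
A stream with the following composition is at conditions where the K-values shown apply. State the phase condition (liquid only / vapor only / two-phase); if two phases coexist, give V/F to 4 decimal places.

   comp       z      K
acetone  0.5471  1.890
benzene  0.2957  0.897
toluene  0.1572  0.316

ΣzᵢKᵢ = 1.3489; Σzᵢ/Kᵢ = 1.1166.
Both exceed 1, so a two-phase solution exists.
Newton–Raphson from ψ = 0.5:
  ψ = 0.5000: g = 0.14145, g' = -0.3809 → ψ = 0.8713
  ψ = 0.8713: g = -0.02537, g' = -0.5919 → ψ = 0.8285
  ψ = 0.8285: g = -0.00118, g' = -0.5390 → ψ = 0.8263
Converged at ψ = 0.8263.

two-phase, V/F = 0.8263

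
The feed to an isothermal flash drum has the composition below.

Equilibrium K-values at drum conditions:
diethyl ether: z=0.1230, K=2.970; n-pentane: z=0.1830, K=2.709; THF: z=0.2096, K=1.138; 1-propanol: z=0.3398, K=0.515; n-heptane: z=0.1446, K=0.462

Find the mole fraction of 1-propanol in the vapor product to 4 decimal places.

Material balance + equilibrium reduce to Σ zᵢ(Kᵢ−1)/(1+β(Kᵢ−1)) = 0.
g(0) = ΣzᵢKᵢ − 1 = 0.3414 and g(1) = 1 − Σzᵢ/Kᵢ = -0.2659, so a root lies in (0, 1).
Newton iteration, β⁰ = 0.5:
  β = 0.5000: g = -0.00621, g' = -0.4977 → β = 0.4875
  β = 0.4875: g = 0.00002, g' = -0.5008 → β = 0.4876
Converged at β = 0.4876.
Compositions from xᵢ = zᵢ/(1+β(Kᵢ−1)), yᵢ = Kᵢxᵢ:
  diethyl ether: x = 0.0627, y = 0.1863
  n-pentane: x = 0.0998, y = 0.2704
  THF: x = 0.1964, y = 0.2235
  1-propanol: x = 0.4450, y = 0.2292
  n-heptane: x = 0.1960, y = 0.0906

y_1-propanol = 0.2292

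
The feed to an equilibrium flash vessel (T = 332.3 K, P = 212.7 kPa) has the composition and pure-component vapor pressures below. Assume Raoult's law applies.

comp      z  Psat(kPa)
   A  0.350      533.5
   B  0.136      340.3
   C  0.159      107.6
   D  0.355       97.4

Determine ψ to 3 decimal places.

Raoult's law: Kᵢ = Pᵢˢᵃᵗ/P = Pᵢˢᵃᵗ/212.7.
  K_A = 533.5/212.7 = 2.50823, K_B = 340.3/212.7 = 1.59991, K_C = 107.6/212.7 = 0.50588, K_D = 97.4/212.7 = 0.45792
Material balance + equilibrium reduce to Σ zᵢ(Kᵢ−1)/(1+ψ(Kᵢ−1)) = 0.
Check two-phase: ΣzᵢKᵢ = 1.338 > 1 and Σzᵢ/Kᵢ = 1.314 > 1, so g(0) = 0.338 > 0 and g(1) = -0.314 < 0.
Newton iteration, ψ⁰ = 0.51:
  ψ = 0.510: g = -0.0102, g' = -0.552 → ψ = 0.492
Converged at ψ = 0.492.

ψ = 0.492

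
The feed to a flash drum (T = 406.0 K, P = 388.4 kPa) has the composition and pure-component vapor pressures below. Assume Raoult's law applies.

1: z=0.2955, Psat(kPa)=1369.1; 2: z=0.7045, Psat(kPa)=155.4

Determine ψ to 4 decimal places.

Raoult's law: Kᵢ = Pᵢˢᵃᵗ/P = Pᵢˢᵃᵗ/388.4.
  K_1 = 1369.1/388.4 = 3.524974, K_2 = 155.4/388.4 = 0.400103
Iterate (Newton) starting at ψ = 0.5:
  ψ = 0.5000: g = -0.27393, g' = -0.8854 → ψ = 0.1906
  ψ = 0.1906: g = 0.02651, g' = -1.1818 → ψ = 0.2130
  ψ = 0.2130: g = 0.00060, g' = -1.1298 → ψ = 0.2136
Converged at ψ = 0.2136.

ψ = 0.2136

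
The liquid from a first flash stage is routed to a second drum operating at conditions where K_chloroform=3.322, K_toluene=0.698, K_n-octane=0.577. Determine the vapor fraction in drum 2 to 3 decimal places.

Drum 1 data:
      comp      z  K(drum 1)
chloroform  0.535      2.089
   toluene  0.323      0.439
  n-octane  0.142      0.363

Drum 1:
Rachford–Rice: g(ψ₁) = Σ zᵢ(Kᵢ−1)/(1+ψ₁(Kᵢ−1)) = 0.
g(0) = ΣzᵢKᵢ − 1 = 0.311 and g(1) = 1 − Σzᵢ/Kᵢ = -0.383, so a root lies in (0, 1).
Newton iteration, ψ₁⁰ = 0.5:
  ψ₁ = 0.500: g = -0.0074, g' = -0.586 → ψ₁ = 0.487
Converged at ψ₁ = 0.487.
Drum-1 compositions:
  chloroform: x = 0.349, y = 0.730
  toluene: x = 0.445, y = 0.195
  n-octane: x = 0.206, y = 0.075
Drum-2 feed = drum-1 liquid: z₂ = (0.3495, 0.4446, 0.2059).
Drum 2:
Let ψ₂ = V/F and solve Σ zᵢ(Kᵢ−1)/(1+ψ₂(Kᵢ−1)) = 0.
Feasibility: ΣzᵢKᵢ = 1.590, Σzᵢ/Kᵢ = 1.099 — both > 1, two phases present.
Iterate (Newton) starting at ψ₂ = 0.4:
  ψ₂ = 0.400: g = 0.1632, g' = -0.612 → ψ₂ = 0.666
  ψ₂ = 0.666: g = 0.0291, g' = -0.425 → ψ₂ = 0.735
  ψ₂ = 0.735: g = 0.0008, g' = -0.402 → ψ₂ = 0.737
Converged at ψ₂ = 0.737.
  chloroform: x = 0.129, y = 0.428
  toluene: x = 0.572, y = 0.399
  n-octane: x = 0.299, y = 0.173

V/F (drum 2) = 0.737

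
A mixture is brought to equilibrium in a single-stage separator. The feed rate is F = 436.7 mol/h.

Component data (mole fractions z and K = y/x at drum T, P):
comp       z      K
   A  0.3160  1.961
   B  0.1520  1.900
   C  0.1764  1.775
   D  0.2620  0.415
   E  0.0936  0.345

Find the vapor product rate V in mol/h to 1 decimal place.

V = 291.6 mol/h

Let ψ = V/F and solve Σ zᵢ(Kᵢ−1)/(1+ψ(Kᵢ−1)) = 0.
Check two-phase: ΣzᵢKᵢ = 1.3626 > 1 and Σzᵢ/Kᵢ = 1.2432 > 1, so g(0) = 0.3626 > 0 and g(1) = -0.2432 < 0.
Newton–Raphson from ψ = 0.5:
  ψ = 0.5000: g = 0.09019, g' = -0.5147 → ψ = 0.6752
  ψ = 0.6752: g = -0.00427, g' = -0.5747 → ψ = 0.6678
Converged at ψ = 0.6678.
Then V = ψ·F = 0.6678·436.7 = 291.6 mol/h and L = F − V = 145.1 mol/h.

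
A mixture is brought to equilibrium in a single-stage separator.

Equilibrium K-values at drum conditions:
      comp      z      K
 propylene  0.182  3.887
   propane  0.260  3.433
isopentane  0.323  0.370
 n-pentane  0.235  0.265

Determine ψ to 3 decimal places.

Newton–Raphson from ψ = 0.41:
  ψ = 0.410: g = 0.0357, g' = -1.197 → ψ = 0.440
Converged at ψ = 0.440.

ψ = 0.440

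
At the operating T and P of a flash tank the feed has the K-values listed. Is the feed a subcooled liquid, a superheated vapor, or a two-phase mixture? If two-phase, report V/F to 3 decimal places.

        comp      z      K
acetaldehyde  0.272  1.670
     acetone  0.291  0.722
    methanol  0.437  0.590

ΣzᵢKᵢ = 0.922; Σzᵢ/Kᵢ = 1.307.
Since ΣzᵢKᵢ < 1 the mixture is below its bubble point — single liquid phase.

subcooled liquid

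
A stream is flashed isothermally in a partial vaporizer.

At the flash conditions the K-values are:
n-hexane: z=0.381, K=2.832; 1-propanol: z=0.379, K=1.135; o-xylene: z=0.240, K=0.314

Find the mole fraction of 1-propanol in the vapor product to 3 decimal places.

y_1-propanol = 0.391

Newton–Raphson from ψ = 0.58:
  ψ = 0.580: g = 0.1124, g' = -0.618 → ψ = 0.762
  ψ = 0.762: g = -0.0072, g' = -0.724 → ψ = 0.752
Converged at ψ = 0.752.
Compositions from xᵢ = zᵢ/(1+ψ(Kᵢ−1)), yᵢ = Kᵢxᵢ:
  n-hexane: x = 0.160, y = 0.454
  1-propanol: x = 0.344, y = 0.391
  o-xylene: x = 0.496, y = 0.156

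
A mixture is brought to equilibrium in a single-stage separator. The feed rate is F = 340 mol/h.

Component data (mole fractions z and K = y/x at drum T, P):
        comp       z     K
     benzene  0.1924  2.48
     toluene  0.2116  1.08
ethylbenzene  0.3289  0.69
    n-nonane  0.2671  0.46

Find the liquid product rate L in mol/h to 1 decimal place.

L = 300.4 mol/h

Let ψ = V/F and solve Σ zᵢ(Kᵢ−1)/(1+ψ(Kᵢ−1)) = 0.
Check two-phase: ΣzᵢKᵢ = 1.0555 > 1 and Σzᵢ/Kᵢ = 1.3308 > 1, so g(0) = 0.0555 > 0 and g(1) = -0.3308 < 0.
Newton iteration, ψ⁰ = 0.5:
  ψ = 0.5000: g = -0.13831, g' = -0.3309 → ψ = 0.0820
  ψ = 0.0820: g = 0.01523, g' = -0.4551 → ψ = 0.1154
  ψ = 0.1154: g = 0.00041, g' = -0.4313 → ψ = 0.1164
Converged at ψ = 0.1164.
Then V = ψ·F = 0.1164·340 = 39.6 mol/h and L = F − V = 300.4 mol/h.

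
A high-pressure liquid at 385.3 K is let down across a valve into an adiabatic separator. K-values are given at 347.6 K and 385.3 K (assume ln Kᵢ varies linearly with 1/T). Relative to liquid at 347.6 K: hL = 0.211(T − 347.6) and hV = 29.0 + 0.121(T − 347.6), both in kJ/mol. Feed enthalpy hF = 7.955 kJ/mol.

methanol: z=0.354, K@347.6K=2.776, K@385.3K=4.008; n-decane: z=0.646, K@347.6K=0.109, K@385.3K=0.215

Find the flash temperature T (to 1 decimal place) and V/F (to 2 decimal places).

T = 366.4 K, V/F = 0.15

Adiabatic flash: solve Rachford–Rice at each trial T, then check hF = ψ·hV(T) + (1−ψ)·hL(T).
  T = 347.6 K: K = (2.776, 0.109), RR gives ψ = 0.034, H_out = 0.973 kJ/mol
  T = 385.3 K: K = (4.008, 0.215), RR gives ψ = 0.236, H_out = 14.003 kJ/mol
  T = 366.5 K: K = (3.369, 0.156), RR gives ψ = 0.147, H_out = 7.992 kJ/mol
  T = 357.1 K: K = (3.068, 0.131), RR gives ψ = 0.095, H_out = 4.677 kJ/mol
  T = 361.8 K: K = (3.217, 0.143), RR gives ψ = 0.122, H_out = 6.370 kJ/mol
  T = 364.1 K: K = (3.291, 0.149), RR gives ψ = 0.134, H_out = 7.172 kJ/mol
Linear interpolation between T = 364.1 (H_out = 7.172) and T = 366.5 (H_out = 7.992) on hF = 7.955 gives T ≈ 366.4 K, at which ψ = 0.15.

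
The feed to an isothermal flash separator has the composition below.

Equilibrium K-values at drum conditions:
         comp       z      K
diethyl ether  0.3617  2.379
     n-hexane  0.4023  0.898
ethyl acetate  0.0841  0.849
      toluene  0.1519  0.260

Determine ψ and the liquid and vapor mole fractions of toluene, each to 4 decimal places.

Rachford–Rice: g(ψ) = Σ zᵢ(Kᵢ−1)/(1+ψ(Kᵢ−1)) = 0.
Check two-phase: ΣzᵢKᵢ = 1.3326 > 1 and Σzᵢ/Kᵢ = 1.2833 > 1, so g(0) = 0.3326 > 0 and g(1) = -0.2833 < 0.
Newton–Raphson from ψ = 0.63:
  ψ = 0.6300: g = -0.00156, g' = -0.4960 → ψ = 0.6269
Converged at ψ = 0.6269.
Compositions from xᵢ = zᵢ/(1+ψ(Kᵢ−1)), yᵢ = Kᵢxᵢ:
  diethyl ether: x = 0.1940, y = 0.4615
  n-hexane: x = 0.4298, y = 0.3859
  ethyl acetate: x = 0.0929, y = 0.0789
  toluene: x = 0.2833, y = 0.0737

ψ = 0.6269, x_toluene = 0.2833, y_toluene = 0.0737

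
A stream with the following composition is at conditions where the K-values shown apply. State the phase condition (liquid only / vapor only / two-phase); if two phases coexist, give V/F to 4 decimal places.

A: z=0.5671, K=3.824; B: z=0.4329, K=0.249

ΣzᵢKᵢ = 2.2764; Σzᵢ/Kᵢ = 1.8869.
Both exceed 1, so a two-phase solution exists.
Rachford–Rice: g(ψ) = Σ zᵢ(Kᵢ−1)/(1+ψ(Kᵢ−1)) = 0.
Binary case is linear: z₁(K₁−1)(1+ψ(K₂−1)) + z₂(K₂−1)(1+ψ(K₁−1)) = 0
⇒ ψ = [z₁(K₁−1)+z₂(K₂−1)] / [−(K₁−1)(K₂−1)] = 1.27638/2.12082 = 0.6018

two-phase, V/F = 0.6018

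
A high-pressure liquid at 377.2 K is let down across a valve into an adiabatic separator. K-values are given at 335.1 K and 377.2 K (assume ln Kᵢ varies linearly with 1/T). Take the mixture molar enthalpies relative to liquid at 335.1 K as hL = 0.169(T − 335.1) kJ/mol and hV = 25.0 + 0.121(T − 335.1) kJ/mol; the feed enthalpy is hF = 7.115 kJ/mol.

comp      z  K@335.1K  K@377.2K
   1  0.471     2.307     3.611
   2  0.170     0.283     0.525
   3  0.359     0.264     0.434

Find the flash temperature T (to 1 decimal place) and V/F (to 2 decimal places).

Adiabatic flash: solve Rachford–Rice at each trial T, then check hF = ψ·hV(T) + (1−ψ)·hL(T).
  T = 335.1 K: K = (2.307, 0.283, 0.264), RR gives ψ = 0.241, H_out = 6.013 kJ/mol
  T = 377.2 K: K = (3.611, 0.525, 0.434), RR gives ψ = 0.672, H_out = 22.555 kJ/mol
  T = 356.1 K: K = (2.923, 0.392, 0.343), RR gives ψ = 0.459, H_out = 14.570 kJ/mol
  T = 345.6 K: K = (2.606, 0.335, 0.302), RR gives ψ = 0.356, H_out = 10.492 kJ/mol
  T = 340.4 K: K = (2.456, 0.308, 0.283), RR gives ψ = 0.301, H_out = 8.345 kJ/mol
  T = 337.8 K: K = (2.382, 0.296, 0.274), RR gives ψ = 0.272, H_out = 7.223 kJ/mol
  T = 336.5 K: K = (2.346, 0.290, 0.269), RR gives ψ = 0.257, H_out = 6.646 kJ/mol
Linear interpolation between T = 336.5 (H_out = 6.646) and T = 337.8 (H_out = 7.223) on hF = 7.115 gives T ≈ 337.6 K, at which ψ = 0.27.

T = 337.6 K, V/F = 0.27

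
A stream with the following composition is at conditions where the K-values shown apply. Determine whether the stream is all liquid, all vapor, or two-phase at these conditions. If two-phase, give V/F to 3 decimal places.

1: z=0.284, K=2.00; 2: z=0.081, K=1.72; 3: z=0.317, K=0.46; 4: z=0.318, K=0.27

all liquid

ΣzᵢKᵢ = 0.939; Σzᵢ/Kᵢ = 2.056.
Since ΣzᵢKᵢ < 1 the mixture is below its bubble point — single liquid phase.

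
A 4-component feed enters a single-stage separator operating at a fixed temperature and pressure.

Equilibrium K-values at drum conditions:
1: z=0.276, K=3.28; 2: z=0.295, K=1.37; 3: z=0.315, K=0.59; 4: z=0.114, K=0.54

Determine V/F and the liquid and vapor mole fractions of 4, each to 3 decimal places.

Material balance + equilibrium reduce to Σ zᵢ(Kᵢ−1)/(1+V/F(Kᵢ−1)) = 0.
g(0) = ΣzᵢKᵢ − 1 = 0.557 and g(1) = 1 − Σzᵢ/Kᵢ = -0.044, so a root lies in (0, 1).
Newton–Raphson from V/F = 0.5:
  V/F = 0.500: g = 0.1556, g' = -0.467 → V/F = 0.834
  V/F = 0.834: g = 0.0191, g' = -0.380 → V/F = 0.884
Converged at V/F = 0.884.
Compositions from xᵢ = zᵢ/(1+V/F(Kᵢ−1)), yᵢ = Kᵢxᵢ:
  1: x = 0.092, y = 0.300
  2: x = 0.222, y = 0.305
  3: x = 0.494, y = 0.291
  4: x = 0.192, y = 0.104

V/F = 0.884, x_4 = 0.192, y_4 = 0.104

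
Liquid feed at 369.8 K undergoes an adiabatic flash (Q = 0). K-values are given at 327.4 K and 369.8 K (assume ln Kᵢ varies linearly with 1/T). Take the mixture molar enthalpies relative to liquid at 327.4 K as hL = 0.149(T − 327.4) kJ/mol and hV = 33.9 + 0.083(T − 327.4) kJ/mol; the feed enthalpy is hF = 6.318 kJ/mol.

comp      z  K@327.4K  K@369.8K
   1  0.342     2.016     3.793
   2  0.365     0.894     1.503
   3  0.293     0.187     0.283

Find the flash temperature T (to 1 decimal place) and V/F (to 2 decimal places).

Adiabatic flash: solve Rachford–Rice at each trial T, then check hF = ψ·hV(T) + (1−ψ)·hL(T).
  T = 327.4 K: K = (2.016, 0.894, 0.187), RR gives ψ = 0.133, H_out = 4.494 kJ/mol
  T = 369.8 K: K = (3.793, 1.503, 0.283), RR gives ψ = 0.738, H_out = 29.263 kJ/mol
  T = 348.6 K: K = (2.819, 1.178, 0.233), RR gives ψ = 0.527, H_out = 20.273 kJ/mol
  T = 338.0 K: K = (2.396, 1.031, 0.209), RR gives ψ = 0.368, H_out = 13.787 kJ/mol
  T = 332.7 K: K = (2.201, 0.961, 0.198), RR gives ψ = 0.263, H_out = 9.612 kJ/mol
  T = 330.0 K: K = (2.105, 0.926, 0.192), RR gives ψ = 0.200, H_out = 7.144 kJ/mol
  T = 328.7 K: K = (2.060, 0.910, 0.190), RR gives ψ = 0.167, H_out = 5.856 kJ/mol
Linear interpolation between T = 328.7 (H_out = 5.856) and T = 330.0 (H_out = 7.144) on hF = 6.318 gives T ≈ 329.2 K, at which ψ = 0.18.

T = 329.2 K, V/F = 0.18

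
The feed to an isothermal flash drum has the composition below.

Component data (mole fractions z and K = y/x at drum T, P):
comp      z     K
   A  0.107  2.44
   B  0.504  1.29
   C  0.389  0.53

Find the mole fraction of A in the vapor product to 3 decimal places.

y_A = 0.164

Rachford–Rice: g(V/F) = Σ zᵢ(Kᵢ−1)/(1+V/F(Kᵢ−1)) = 0.
Feasibility: ΣzᵢKᵢ = 1.117, Σzᵢ/Kᵢ = 1.169 — both > 1, two phases present.
Newton–Raphson from V/F = 0.5:
  V/F = 0.500: g = -0.0218, g' = -0.254 → V/F = 0.414
Converged at V/F = 0.414.
Compositions from xᵢ = zᵢ/(1+V/F(Kᵢ−1)), yᵢ = Kᵢxᵢ:
  A: x = 0.067, y = 0.164
  B: x = 0.450, y = 0.580
  C: x = 0.483, y = 0.256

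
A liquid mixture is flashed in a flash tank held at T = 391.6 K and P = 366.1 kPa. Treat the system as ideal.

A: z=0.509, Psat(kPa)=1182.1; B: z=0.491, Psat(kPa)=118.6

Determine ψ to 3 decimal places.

Raoult's law: Kᵢ = Pᵢˢᵃᵗ/P = Pᵢˢᵃᵗ/366.1.
  K_A = 1182.1/366.1 = 3.22890, K_B = 118.6/366.1 = 0.32396
Material balance + equilibrium reduce to Σ zᵢ(Kᵢ−1)/(1+ψ(Kᵢ−1)) = 0.
g(0) = ΣzᵢKᵢ − 1 = 0.803 and g(1) = 1 − Σzᵢ/Kᵢ = -0.673, so a root lies in (0, 1).
Newton iteration, ψ⁰ = 0.45:
  ψ = 0.450: g = 0.0893, g' = -1.094 → ψ = 0.532
  ψ = 0.532: g = 0.0010, g' = -1.077 → ψ = 0.533
Converged at ψ = 0.533.

ψ = 0.533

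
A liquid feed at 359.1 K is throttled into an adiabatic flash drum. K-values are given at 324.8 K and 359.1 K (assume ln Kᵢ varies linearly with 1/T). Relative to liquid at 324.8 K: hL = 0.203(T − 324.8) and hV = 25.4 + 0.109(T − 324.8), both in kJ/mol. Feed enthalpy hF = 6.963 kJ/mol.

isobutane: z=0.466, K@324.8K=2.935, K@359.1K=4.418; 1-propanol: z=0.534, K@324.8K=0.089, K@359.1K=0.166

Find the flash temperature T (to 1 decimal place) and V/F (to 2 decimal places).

T = 327.7 K, V/F = 0.25

Adiabatic flash: solve Rachford–Rice at each trial T, then check hF = ψ·hV(T) + (1−ψ)·hL(T).
  T = 324.8 K: K = (2.935, 0.089), RR gives ψ = 0.236, H_out = 5.983 kJ/mol
  T = 359.1 K: K = (4.418, 0.166), RR gives ψ = 0.403, H_out = 15.889 kJ/mol
  T = 342.0 K: K = (3.640, 0.124), RR gives ψ = 0.329, H_out = 11.327 kJ/mol
  T = 333.4 K: K = (3.278, 0.105), RR gives ψ = 0.286, H_out = 8.789 kJ/mol
  T = 329.1 K: K = (3.104, 0.097), RR gives ψ = 0.262, H_out = 7.427 kJ/mol
  T = 327.0 K: K = (3.021, 0.093), RR gives ψ = 0.250, H_out = 6.733 kJ/mol
Linear interpolation between T = 327.0 (H_out = 6.733) and T = 329.1 (H_out = 7.427) on hF = 6.963 gives T ≈ 327.7 K, at which ψ = 0.25.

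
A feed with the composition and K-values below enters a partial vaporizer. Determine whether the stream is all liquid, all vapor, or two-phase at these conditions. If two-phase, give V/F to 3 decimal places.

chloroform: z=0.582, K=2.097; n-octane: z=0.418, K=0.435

two-phase, V/F = 0.649

ΣzᵢKᵢ = 1.402; Σzᵢ/Kᵢ = 1.238.
Both exceed 1, so a two-phase solution exists.
Rachford–Rice: g(ψ) = Σ zᵢ(Kᵢ−1)/(1+ψ(Kᵢ−1)) = 0.
Iterate (Newton) starting at ψ = 0.59:
  ψ = 0.590: g = 0.0333, g' = -0.558 → ψ = 0.650
  ψ = 0.650: g = -0.0004, g' = -0.572 → ψ = 0.649
Converged at ψ = 0.649.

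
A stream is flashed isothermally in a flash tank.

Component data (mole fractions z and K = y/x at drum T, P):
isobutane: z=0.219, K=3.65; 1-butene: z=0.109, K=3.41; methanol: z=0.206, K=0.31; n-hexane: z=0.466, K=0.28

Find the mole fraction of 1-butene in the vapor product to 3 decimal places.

y_1-butene = 0.251

Rachford–Rice: g(ψ) = Σ zᵢ(Kᵢ−1)/(1+ψ(Kᵢ−1)) = 0.
Check two-phase: ΣzᵢKᵢ = 1.365 > 1 and Σzᵢ/Kᵢ = 2.421 > 1, so g(0) = 0.365 > 0 and g(1) = -1.421 < 0.
Newton iteration, ψ⁰ = 0.5:
  ψ = 0.500: g = -0.3725, g' = -1.233 → ψ = 0.198
  ψ = 0.198: g = 0.0027, g' = -1.412 → ψ = 0.200
Converged at ψ = 0.200.
Compositions from xᵢ = zᵢ/(1+ψ(Kᵢ−1)), yᵢ = Kᵢxᵢ:
  isobutane: x = 0.143, y = 0.523
  1-butene: x = 0.074, y = 0.251
  methanol: x = 0.239, y = 0.074
  n-hexane: x = 0.544, y = 0.152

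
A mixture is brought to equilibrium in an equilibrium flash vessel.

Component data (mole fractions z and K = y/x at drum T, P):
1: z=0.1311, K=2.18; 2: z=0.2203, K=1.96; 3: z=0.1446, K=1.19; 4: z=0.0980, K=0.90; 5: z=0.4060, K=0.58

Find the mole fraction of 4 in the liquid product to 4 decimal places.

x_4 = 0.1047

Material balance + equilibrium reduce to Σ zᵢ(Kᵢ−1)/(1+ψ(Kᵢ−1)) = 0.
Feasibility: ΣzᵢKᵢ = 1.2133, Σzᵢ/Kᵢ = 1.1029 — both > 1, two phases present.
Newton–Raphson from ψ = 0.65:
  ψ = 0.6500: g = -0.00281, g' = -0.2762 → ψ = 0.6398
Converged at ψ = 0.6398.
Compositions from xᵢ = zᵢ/(1+ψ(Kᵢ−1)), yᵢ = Kᵢxᵢ:
  1: x = 0.0747, y = 0.1628
  2: x = 0.1365, y = 0.2675
  3: x = 0.1289, y = 0.1534
  4: x = 0.1047, y = 0.0942
  5: x = 0.5552, y = 0.3220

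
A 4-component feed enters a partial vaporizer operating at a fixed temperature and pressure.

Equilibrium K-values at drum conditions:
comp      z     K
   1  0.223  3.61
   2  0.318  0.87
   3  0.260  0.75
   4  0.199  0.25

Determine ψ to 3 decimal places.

ψ = 0.330

Newton–Raphson from ψ = 0.5:
  ψ = 0.500: g = -0.1048, g' = -0.600 → ψ = 0.325
  ψ = 0.325: g = 0.0034, g' = -0.665 → ψ = 0.330
Converged at ψ = 0.330.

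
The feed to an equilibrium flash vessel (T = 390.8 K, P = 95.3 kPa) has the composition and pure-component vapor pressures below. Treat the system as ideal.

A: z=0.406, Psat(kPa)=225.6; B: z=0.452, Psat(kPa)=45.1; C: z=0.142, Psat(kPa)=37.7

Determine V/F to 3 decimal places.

Raoult's law: Kᵢ = Pᵢˢᵃᵗ/P = Pᵢˢᵃᵗ/95.3.
  K_A = 225.6/95.3 = 2.36726, K_B = 45.1/95.3 = 0.47324, K_C = 37.7/95.3 = 0.39559
Rachford–Rice: g(V/F) = Σ zᵢ(Kᵢ−1)/(1+V/F(Kᵢ−1)) = 0.
g(0) = ΣzᵢKᵢ − 1 = 0.231 and g(1) = 1 − Σzᵢ/Kᵢ = -0.486, so a root lies in (0, 1).
Iterate (Newton) starting at V/F = 0.48:
  V/F = 0.480: g = -0.1044, g' = -0.604 → V/F = 0.307
  V/F = 0.307: g = 0.0015, g' = -0.633 → V/F = 0.310
Converged at V/F = 0.310.

V/F = 0.310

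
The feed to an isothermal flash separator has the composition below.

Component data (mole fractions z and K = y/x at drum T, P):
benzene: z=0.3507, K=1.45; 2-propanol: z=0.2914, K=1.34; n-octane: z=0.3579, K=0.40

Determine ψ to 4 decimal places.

ψ = 0.1745

Newton–Raphson from ψ = 0.5:
  ψ = 0.5000: g = -0.09326, g' = -0.3349 → ψ = 0.2215
  ψ = 0.2215: g = -0.01201, g' = -0.2592 → ψ = 0.1752
  ψ = 0.1752: g = -0.00017, g' = -0.2519 → ψ = 0.1745
Converged at ψ = 0.1745.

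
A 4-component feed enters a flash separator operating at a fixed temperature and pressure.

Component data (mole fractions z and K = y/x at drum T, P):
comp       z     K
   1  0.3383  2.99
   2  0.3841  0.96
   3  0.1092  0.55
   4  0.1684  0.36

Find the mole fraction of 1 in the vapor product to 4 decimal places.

y_1 = 0.4237

Newton iteration, β⁰ = 0.48:
  β = 0.4800: g = 0.11041, g' = -0.5308 → β = 0.6880
  β = 0.6880: g = 0.00461, g' = -0.5059 → β = 0.6971
Converged at β = 0.6971.
Compositions from xᵢ = zᵢ/(1+β(Kᵢ−1)), yᵢ = Kᵢxᵢ:
  1: x = 0.1417, y = 0.4237
  2: x = 0.3951, y = 0.3793
  3: x = 0.1591, y = 0.0875
  4: x = 0.3041, y = 0.1095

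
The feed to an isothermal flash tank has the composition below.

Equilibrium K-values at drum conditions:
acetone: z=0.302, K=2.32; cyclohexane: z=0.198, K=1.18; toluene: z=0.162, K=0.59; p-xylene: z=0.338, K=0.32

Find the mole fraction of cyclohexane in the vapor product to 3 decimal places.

Rachford–Rice: g(β) = Σ zᵢ(Kᵢ−1)/(1+β(Kᵢ−1)) = 0.
Feasibility: ΣzᵢKᵢ = 1.138, Σzᵢ/Kᵢ = 1.629 — both > 1, two phases present.
Newton–Raphson from β = 0.5:
  β = 0.500: g = -0.1589, g' = -0.598 → β = 0.234
  β = 0.234: g = -0.0082, g' = -0.567 → β = 0.220
Converged at β = 0.220.
Compositions from xᵢ = zᵢ/(1+β(Kᵢ−1)), yᵢ = Kᵢxᵢ:
  acetone: x = 0.234, y = 0.543
  cyclohexane: x = 0.190, y = 0.225
  toluene: x = 0.178, y = 0.105
  p-xylene: x = 0.397, y = 0.127

y_cyclohexane = 0.225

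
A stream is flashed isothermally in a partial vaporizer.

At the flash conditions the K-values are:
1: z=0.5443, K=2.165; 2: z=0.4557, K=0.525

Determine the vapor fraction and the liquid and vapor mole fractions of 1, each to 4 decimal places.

ψ = 0.7547, x_1 = 0.2896, y_1 = 0.6271

Iterate (Newton) starting at ψ = 0.36:
  ψ = 0.3600: g = 0.18564, g' = -0.5163 → ψ = 0.7196
  ψ = 0.7196: g = 0.01608, g' = -0.4559 → ψ = 0.7548
  ψ = 0.7548: g = -0.00005, g' = -0.4590 → ψ = 0.7547
Converged at ψ = 0.7547.
Compositions from xᵢ = zᵢ/(1+ψ(Kᵢ−1)), yᵢ = Kᵢxᵢ:
  1: x = 0.2896, y = 0.6271
  2: x = 0.7104, y = 0.3729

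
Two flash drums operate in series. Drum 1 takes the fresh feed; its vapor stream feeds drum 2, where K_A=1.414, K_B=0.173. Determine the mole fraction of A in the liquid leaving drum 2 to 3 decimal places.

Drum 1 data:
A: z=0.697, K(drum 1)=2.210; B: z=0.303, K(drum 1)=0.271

Drum 1:
Let ψ₁ = V/F and solve Σ zᵢ(Kᵢ−1)/(1+ψ₁(Kᵢ−1)) = 0.
Check two-phase: ΣzᵢKᵢ = 1.622 > 1 and Σzᵢ/Kᵢ = 1.433 > 1, so g(0) = 0.622 > 0 and g(1) = -0.433 < 0.
Newton–Raphson from ψ₁ = 0.5:
  ψ₁ = 0.500: g = 0.1779, g' = -0.795 → ψ₁ = 0.724
  ψ₁ = 0.724: g = -0.0180, g' = -1.012 → ψ₁ = 0.706
Converged at ψ₁ = 0.706.
Drum-1 compositions:
  A: x = 0.376, y = 0.831
  B: x = 0.624, y = 0.169
Drum-2 feed = drum-1 vapor: z₂ = (0.8309, 0.1691).
Drum 2:
Let ψ₂ = V/F and solve Σ zᵢ(Kᵢ−1)/(1+ψ₂(Kᵢ−1)) = 0.
g(0) = ΣzᵢKᵢ − 1 = 0.204 and g(1) = 1 − Σzᵢ/Kᵢ = -0.565, so a root lies in (0, 1).
Newton–Raphson from ψ₂ = 0.5:
  ψ₂ = 0.500: g = 0.0465, g' = -0.434 → ψ₂ = 0.607
  ψ₂ = 0.607: g = -0.0060, g' = -0.558 → ψ₂ = 0.596
Converged at ψ₂ = 0.596.
  A: x = 0.666, y = 0.942
  B: x = 0.334, y = 0.058

x_A (drum 2) = 0.666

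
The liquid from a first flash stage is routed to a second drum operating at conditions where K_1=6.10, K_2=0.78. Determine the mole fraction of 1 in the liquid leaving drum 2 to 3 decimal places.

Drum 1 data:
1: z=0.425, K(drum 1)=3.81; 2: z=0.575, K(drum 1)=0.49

Drum 1:
Iterate (Newton) starting at ψ₁ = 0.32:
  ψ₁ = 0.320: g = 0.2784, g' = -1.144 → ψ₁ = 0.563
  ψ₁ = 0.563: g = 0.0509, g' = -0.797 → ψ₁ = 0.627
  ψ₁ = 0.627: g = 0.0012, g' = -0.763 → ψ₁ = 0.629
Converged at ψ₁ = 0.629.
Drum-1 compositions:
  1: x = 0.154, y = 0.585
  2: x = 0.846, y = 0.415
Drum-2 feed = drum-1 liquid: z₂ = (0.1536, 0.8464).
Drum 2:
Material balance + equilibrium reduce to Σ zᵢ(Kᵢ−1)/(1+ψ₂(Kᵢ−1)) = 0.
g(0) = ΣzᵢKᵢ − 1 = 0.597 and g(1) = 1 − Σzᵢ/Kᵢ = -0.110, so a root lies in (0, 1).
Binary case is linear: z₁(K₁−1)(1+ψ₂(K₂−1)) + z₂(K₂−1)(1+ψ₂(K₁−1)) = 0
⇒ ψ₂ = [z₁(K₁−1)+z₂(K₂−1)] / [−(K₁−1)(K₂−1)] = 0.5972/1.1220 = 0.532
  1: x = 0.041, y = 0.252
  2: x = 0.959, y = 0.748

x_1 (drum 2) = 0.041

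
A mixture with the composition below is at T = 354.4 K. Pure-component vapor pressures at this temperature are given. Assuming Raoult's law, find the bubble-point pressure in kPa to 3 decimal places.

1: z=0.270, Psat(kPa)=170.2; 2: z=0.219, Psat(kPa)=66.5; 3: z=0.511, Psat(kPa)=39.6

At the bubble point ψ → 0, so ΣzᵢKᵢ = 1 with Kᵢ = Pᵢˢᵃᵗ/P ⇒ P = ΣzᵢPᵢˢᵃᵗ.
P = 0.270·170.2 + 0.219·66.5 + 0.511·39.6 = 80.753 kPa

Pbub = 80.753 kPa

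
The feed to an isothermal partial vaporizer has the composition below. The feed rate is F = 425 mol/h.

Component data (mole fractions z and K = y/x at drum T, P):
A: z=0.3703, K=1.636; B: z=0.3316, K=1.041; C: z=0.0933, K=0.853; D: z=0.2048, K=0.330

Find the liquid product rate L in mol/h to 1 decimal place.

L = 256.4 mol/h

Newton–Raphson from ψ = 0.35:
  ψ = 0.3500: g = 0.01233, g' = -0.2599 → ψ = 0.3974
  ψ = 0.3974: g = -0.00021, g' = -0.2690 → ψ = 0.3967
Converged at ψ = 0.3967.
Then V = ψ·F = 0.3967·425 = 168.6 mol/h and L = F − V = 256.4 mol/h.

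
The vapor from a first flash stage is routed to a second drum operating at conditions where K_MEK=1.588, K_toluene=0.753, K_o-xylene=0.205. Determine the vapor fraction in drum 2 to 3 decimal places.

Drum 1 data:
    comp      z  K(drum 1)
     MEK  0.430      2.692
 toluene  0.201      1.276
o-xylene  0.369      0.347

Drum 1:
Let ψ₁ = V/F and solve Σ zᵢ(Kᵢ−1)/(1+ψ₁(Kᵢ−1)) = 0.
Check two-phase: ΣzᵢKᵢ = 1.542 > 1 and Σzᵢ/Kᵢ = 1.381 > 1, so g(0) = 0.542 > 0 and g(1) = -0.381 < 0.
Newton–Raphson from ψ₁ = 0.31:
  ψ₁ = 0.310: g = 0.2262, g' = -0.790 → ψ₁ = 0.596
  ψ₁ = 0.596: g = 0.0151, g' = -0.738 → ψ₁ = 0.617
Converged at ψ₁ = 0.617.
Drum-1 compositions:
  MEK: x = 0.210, y = 0.566
  toluene: x = 0.172, y = 0.219
  o-xylene: x = 0.618, y = 0.214
Drum-2 feed = drum-1 vapor: z₂ = (0.5664, 0.2192, 0.2144).
Drum 2:
Material balance + equilibrium reduce to Σ zᵢ(Kᵢ−1)/(1+ψ₂(Kᵢ−1)) = 0.
Feasibility: ΣzᵢKᵢ = 1.109, Σzᵢ/Kᵢ = 1.694 — both > 1, two phases present.
Newton–Raphson from ψ₂ = 0.5:
  ψ₂ = 0.500: g = -0.0872, g' = -0.508 → ψ₂ = 0.328
  ψ₂ = 0.328: g = -0.0103, g' = -0.401 → ψ₂ = 0.302
Converged at ψ₂ = 0.302.
  MEK: x = 0.481, y = 0.764
  toluene: x = 0.237, y = 0.178
  o-xylene: x = 0.282, y = 0.058

V/F (drum 2) = 0.302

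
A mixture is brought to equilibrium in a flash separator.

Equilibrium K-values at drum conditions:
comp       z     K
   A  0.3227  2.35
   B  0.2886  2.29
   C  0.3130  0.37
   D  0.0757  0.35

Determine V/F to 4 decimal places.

V/F = 0.6701

Iterate (Newton) starting at V/F = 0.5:
  V/F = 0.5000: g = 0.12564, g' = -0.7221 → V/F = 0.6740
  V/F = 0.6740: g = -0.00304, g' = -0.7752 → V/F = 0.6701
Converged at V/F = 0.6701.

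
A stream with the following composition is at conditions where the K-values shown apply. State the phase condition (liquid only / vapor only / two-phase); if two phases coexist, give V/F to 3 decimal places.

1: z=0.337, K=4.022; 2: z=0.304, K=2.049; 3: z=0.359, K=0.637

ΣzᵢKᵢ = 2.207; Σzᵢ/Kᵢ = 0.796.
Since Σzᵢ/Kᵢ < 1 the mixture is above its dew point — single vapor phase.

vapor only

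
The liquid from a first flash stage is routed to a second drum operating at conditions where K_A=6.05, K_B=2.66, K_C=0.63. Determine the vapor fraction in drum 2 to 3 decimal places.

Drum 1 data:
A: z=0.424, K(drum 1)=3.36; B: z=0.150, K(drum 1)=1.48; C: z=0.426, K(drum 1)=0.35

Drum 1:
Rachford–Rice: g(ψ₁) = Σ zᵢ(Kᵢ−1)/(1+ψ₁(Kᵢ−1)) = 0.
g(0) = ΣzᵢKᵢ − 1 = 0.796 and g(1) = 1 − Σzᵢ/Kᵢ = -0.445, so a root lies in (0, 1).
Iterate (Newton) starting at ψ₁ = 0.5:
  ψ₁ = 0.500: g = 0.1069, g' = -0.914 → ψ₁ = 0.617
  ψ₁ = 0.617: g = 0.0008, g' = -0.914 → ψ₁ = 0.618
Converged at ψ₁ = 0.618.
Drum-1 compositions:
  A: x = 0.173, y = 0.580
  B: x = 0.116, y = 0.171
  C: x = 0.712, y = 0.249
Drum-2 feed = drum-1 liquid: z₂ = (0.1725, 0.1157, 0.7118).
Drum 2:
Let ψ₂ = V/F and solve Σ zᵢ(Kᵢ−1)/(1+ψ₂(Kᵢ−1)) = 0.
g(0) = ΣzᵢKᵢ − 1 = 0.800 and g(1) = 1 − Σzᵢ/Kᵢ = -0.202, so a root lies in (0, 1).
Newton–Raphson from ψ₂ = 0.48:
  ψ₂ = 0.480: g = 0.0411, g' = -0.618 → ψ₂ = 0.546
  ψ₂ = 0.546: g = 0.0023, g' = -0.552 → ψ₂ = 0.551
Converged at ψ₂ = 0.551.
  A: x = 0.046, y = 0.276
  B: x = 0.060, y = 0.161
  C: x = 0.894, y = 0.563

V/F (drum 2) = 0.551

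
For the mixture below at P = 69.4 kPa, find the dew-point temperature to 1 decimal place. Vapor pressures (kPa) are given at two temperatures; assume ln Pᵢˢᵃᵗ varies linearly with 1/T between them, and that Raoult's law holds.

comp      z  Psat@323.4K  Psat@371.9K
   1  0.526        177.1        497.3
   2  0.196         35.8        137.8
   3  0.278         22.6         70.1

T = 337.1 K

Dew-point temperature: Σzᵢ·P/Pᵢˢᵃᵗ(T) = 1. Interpolate ln Pᵢˢᵃᵗ = aᵢ + bᵢ/T.
  T = 323.4 K: ΣzᵢP/Pᵢˢᵃᵗ = 1.4398
  T = 371.9 K: ΣzᵢP/Pᵢˢᵃᵗ = 0.4473
  T = 347.6 K: ΣzᵢP/Pᵢˢᵃᵗ = 0.7703
  T = 335.5 K: ΣzᵢP/Pᵢˢᵃᵗ = 1.0409
  T = 341.6 K: ΣzᵢP/Pᵢˢᵃᵗ = 0.8918
  T = 338.6 K: ΣzᵢP/Pᵢˢᵃᵗ = 0.9616
  T = 337.1 K: ΣzᵢP/Pᵢˢᵃᵗ = 0.9990
Interpolating between 335.5 K and 337.1 K gives T ≈ 337.1 K.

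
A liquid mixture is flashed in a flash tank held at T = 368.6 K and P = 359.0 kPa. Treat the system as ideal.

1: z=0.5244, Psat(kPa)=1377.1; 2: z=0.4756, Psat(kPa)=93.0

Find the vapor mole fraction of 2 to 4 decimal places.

y_2 = 0.2054

Raoult's law: Kᵢ = Pᵢˢᵃᵗ/P = Pᵢˢᵃᵗ/359.0.
  K_1 = 1377.1/359.0 = 3.835933, K_2 = 93.0/359.0 = 0.259053
Material balance + equilibrium reduce to Σ zᵢ(Kᵢ−1)/(1+ψ(Kᵢ−1)) = 0.
Feasibility: ΣzᵢKᵢ = 2.1348, Σzᵢ/Kᵢ = 1.9726 — both > 1, two phases present.
Newton iteration, ψ⁰ = 0.5:
  ψ = 0.5000: g = 0.05527, g' = -1.3802 → ψ = 0.5400
Converged at ψ = 0.5400.
Compositions from xᵢ = zᵢ/(1+ψ(Kᵢ−1)), yᵢ = Kᵢxᵢ:
  1: x = 0.2071, y = 0.7946
  2: x = 0.7929, y = 0.2054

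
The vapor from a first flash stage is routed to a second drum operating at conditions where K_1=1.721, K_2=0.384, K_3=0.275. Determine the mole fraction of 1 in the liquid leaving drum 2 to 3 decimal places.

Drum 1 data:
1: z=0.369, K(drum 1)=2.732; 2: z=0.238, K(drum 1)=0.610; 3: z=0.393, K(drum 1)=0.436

x_1 (drum 2) = 0.485

Drum 1:
Material balance + equilibrium reduce to Σ zᵢ(Kᵢ−1)/(1+ψ₁(Kᵢ−1)) = 0.
g(0) = ΣzᵢKᵢ − 1 = 0.325 and g(1) = 1 − Σzᵢ/Kᵢ = -0.427, so a root lies in (0, 1).
Newton–Raphson from ψ₁ = 0.44:
  ψ₁ = 0.440: g = -0.0442, g' = -0.630 → ψ₁ = 0.370
  ψ₁ = 0.370: g = 0.0010, g' = -0.660 → ψ₁ = 0.371
Converged at ψ₁ = 0.371.
Drum-1 compositions:
  1: x = 0.225, y = 0.613
  2: x = 0.278, y = 0.170
  3: x = 0.497, y = 0.217
Drum-2 feed = drum-1 vapor: z₂ = (0.6135, 0.1698, 0.2168).
Drum 2:
Rachford–Rice: g(ψ₂) = Σ zᵢ(Kᵢ−1)/(1+ψ₂(Kᵢ−1)) = 0.
Check two-phase: ΣzᵢKᵢ = 1.181 > 1 and Σzᵢ/Kᵢ = 1.587 > 1, so g(0) = 0.181 > 0 and g(1) = -0.587 < 0.
Iterate (Newton) starting at ψ₂ = 0.5:
  ψ₂ = 0.500: g = -0.0725, g' = -0.587 → ψ₂ = 0.377
  ψ₂ = 0.377: g = -0.0044, g' = -0.522 → ψ₂ = 0.368
Converged at ψ₂ = 0.368.
  1: x = 0.485, y = 0.834
  2: x = 0.220, y = 0.084
  3: x = 0.296, y = 0.081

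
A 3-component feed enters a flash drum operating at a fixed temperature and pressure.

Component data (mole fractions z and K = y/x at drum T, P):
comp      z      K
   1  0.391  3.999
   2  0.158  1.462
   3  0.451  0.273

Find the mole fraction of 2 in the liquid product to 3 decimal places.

x_2 = 0.128

Newton–Raphson from ψ = 0.5:
  ψ = 0.500: g = 0.0133, g' = -1.174 → ψ = 0.511
Converged at ψ = 0.511.
Compositions from xᵢ = zᵢ/(1+ψ(Kᵢ−1)), yᵢ = Kᵢxᵢ:
  1: x = 0.154, y = 0.617
  2: x = 0.128, y = 0.187
  3: x = 0.718, y = 0.196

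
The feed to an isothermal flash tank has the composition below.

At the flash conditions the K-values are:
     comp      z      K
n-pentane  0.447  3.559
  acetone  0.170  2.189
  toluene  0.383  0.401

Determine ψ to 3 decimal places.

ψ = 0.843

Rachford–Rice: g(ψ) = Σ zᵢ(Kᵢ−1)/(1+ψ(Kᵢ−1)) = 0.
Check two-phase: ΣzᵢKᵢ = 2.117 > 1 and Σzᵢ/Kᵢ = 1.158 > 1, so g(0) = 1.117 > 0 and g(1) = -0.158 < 0.
Newton–Raphson from ψ = 0.5:
  ψ = 0.500: g = 0.3011, g' = -0.938 → ψ = 0.821
  ψ = 0.821: g = 0.0198, g' = -0.898 → ψ = 0.843
Converged at ψ = 0.843.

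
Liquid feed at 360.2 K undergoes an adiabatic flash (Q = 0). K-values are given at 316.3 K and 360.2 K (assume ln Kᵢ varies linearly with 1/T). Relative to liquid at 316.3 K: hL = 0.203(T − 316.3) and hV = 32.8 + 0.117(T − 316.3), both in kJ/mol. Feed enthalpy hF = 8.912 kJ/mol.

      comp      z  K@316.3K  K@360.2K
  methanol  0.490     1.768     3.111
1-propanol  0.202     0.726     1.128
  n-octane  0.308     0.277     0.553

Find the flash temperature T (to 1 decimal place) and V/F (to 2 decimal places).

Adiabatic flash: solve Rachford–Rice at each trial T, then check hF = ψ·hV(T) + (1−ψ)·hL(T).
  T = 316.3 K: K = (1.768, 0.726, 0.277), RR gives ψ = 0.216, H_out = 7.088 kJ/mol
  T = 360.2 K: K = (3.111, 1.128, 0.553), RR gives ψ = 1.000, H_out = 37.936 kJ/mol
  T = 338.2 K: K = (2.387, 0.918, 0.400), RR gives ψ = 0.715, H_out = 26.543 kJ/mol
  T = 327.2 K: K = (2.063, 0.819, 0.335), RR gives ψ = 0.487, H_out = 17.728 kJ/mol
  T = 321.8 K: K = (1.914, 0.772, 0.305), RR gives ψ = 0.363, H_out = 12.846 kJ/mol
  T = 319.1 K: K = (1.841, 0.749, 0.291), RR gives ψ = 0.294, H_out = 10.146 kJ/mol
  T = 317.7 K: K = (1.804, 0.738, 0.284), RR gives ψ = 0.256, H_out = 8.654 kJ/mol
Linear interpolation between T = 317.7 (H_out = 8.654) and T = 319.1 (H_out = 10.146) on hF = 8.912 gives T ≈ 317.9 K, at which ψ = 0.26.

T = 317.9 K, V/F = 0.26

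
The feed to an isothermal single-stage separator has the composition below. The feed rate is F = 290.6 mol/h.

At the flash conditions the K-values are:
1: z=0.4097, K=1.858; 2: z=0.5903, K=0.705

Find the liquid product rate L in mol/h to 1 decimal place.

Rachford–Rice: g(ψ) = Σ zᵢ(Kᵢ−1)/(1+ψ(Kᵢ−1)) = 0.
g(0) = ΣzᵢKᵢ − 1 = 0.1774 and g(1) = 1 − Σzᵢ/Kᵢ = -0.0578, so a root lies in (0, 1).
Binary case is linear: z₁(K₁−1)(1+ψ(K₂−1)) + z₂(K₂−1)(1+ψ(K₁−1)) = 0
⇒ ψ = [z₁(K₁−1)+z₂(K₂−1)] / [−(K₁−1)(K₂−1)] = 0.17738/0.25311 = 0.7008
Then V = ψ·F = 0.7008·290.6 = 203.7 mol/h and L = F − V = 86.9 mol/h.

L = 86.9 mol/h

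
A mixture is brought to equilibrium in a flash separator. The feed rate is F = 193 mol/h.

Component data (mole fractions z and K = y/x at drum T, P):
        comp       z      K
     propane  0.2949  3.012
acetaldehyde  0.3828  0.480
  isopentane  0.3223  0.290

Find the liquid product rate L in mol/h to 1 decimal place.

L = 167.1 mol/h

Material balance + equilibrium reduce to Σ zᵢ(Kᵢ−1)/(1+V/F(Kᵢ−1)) = 0.
Feasibility: ΣzᵢKᵢ = 1.1654, Σzᵢ/Kᵢ = 2.0068 — both > 1, two phases present.
Newton–Raphson from V/F = 0.46:
  V/F = 0.4600: g = -0.29331, g' = -0.8591 → V/F = 0.1186
  V/F = 0.1186: g = 0.01704, g' = -1.0895 → V/F = 0.1342
  V/F = 0.1342: g = 0.00025, g' = -1.0582 → V/F = 0.1345
Converged at V/F = 0.1345.
Then V = V/F·F = 0.1345·193 = 25.9 mol/h and L = F − V = 167.1 mol/h.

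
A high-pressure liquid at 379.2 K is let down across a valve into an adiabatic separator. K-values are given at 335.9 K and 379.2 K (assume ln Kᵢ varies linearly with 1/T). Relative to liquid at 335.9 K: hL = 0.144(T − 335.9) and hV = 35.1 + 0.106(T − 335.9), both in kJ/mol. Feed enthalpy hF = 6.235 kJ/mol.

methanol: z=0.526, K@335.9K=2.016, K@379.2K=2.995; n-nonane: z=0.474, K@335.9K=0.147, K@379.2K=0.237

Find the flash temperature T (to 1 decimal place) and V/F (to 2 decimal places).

T = 337.8 K, V/F = 0.17

Adiabatic flash: solve Rachford–Rice at each trial T, then check hF = ψ·hV(T) + (1−ψ)·hL(T).
  T = 335.9 K: K = (2.016, 0.147), RR gives ψ = 0.150, H_out = 5.269 kJ/mol
  T = 379.2 K: K = (2.995, 0.237), RR gives ψ = 0.452, H_out = 21.350 kJ/mol
  T = 357.5 K: K = (2.486, 0.189), RR gives ψ = 0.330, H_out = 14.414 kJ/mol
  T = 346.7 K: K = (2.246, 0.167), RR gives ψ = 0.251, H_out = 10.274 kJ/mol
  T = 341.3 K: K = (2.130, 0.157), RR gives ψ = 0.204, H_out = 7.910 kJ/mol
  T = 338.6 K: K = (2.073, 0.152), RR gives ψ = 0.178, H_out = 6.629 kJ/mol
  T = 337.2 K: K = (2.043, 0.149), RR gives ψ = 0.164, H_out = 5.935 kJ/mol
Linear interpolation between T = 337.2 (H_out = 5.935) and T = 338.6 (H_out = 6.629) on hF = 6.235 gives T ≈ 337.8 K, at which ψ = 0.17.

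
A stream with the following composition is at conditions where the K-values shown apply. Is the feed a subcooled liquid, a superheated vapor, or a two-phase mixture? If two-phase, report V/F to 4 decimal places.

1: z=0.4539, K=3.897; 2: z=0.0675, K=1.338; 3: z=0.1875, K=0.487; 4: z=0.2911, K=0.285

ΣzᵢKᵢ = 2.0334; Σzᵢ/Kᵢ = 1.5733.
Both exceed 1, so a two-phase solution exists.
Newton iteration, ψ⁰ = 0.57:
  ψ = 0.5700: g = 0.02784, g' = -1.0699 → ψ = 0.5960
Converged at ψ = 0.5960.

two-phase, V/F = 0.5960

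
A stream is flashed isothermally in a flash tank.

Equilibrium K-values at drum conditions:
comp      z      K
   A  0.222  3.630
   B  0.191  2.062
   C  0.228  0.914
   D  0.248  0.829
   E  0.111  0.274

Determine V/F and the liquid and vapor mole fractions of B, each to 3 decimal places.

V/F = 0.859, x_B = 0.100, y_B = 0.206

Material balance + equilibrium reduce to Σ zᵢ(Kᵢ−1)/(1+V/F(Kᵢ−1)) = 0.
Check two-phase: ΣzᵢKᵢ = 1.644 > 1 and Σzᵢ/Kᵢ = 1.108 > 1, so g(0) = 0.644 > 0 and g(1) = -0.108 < 0.
Newton–Raphson from V/F = 0.39:
  V/F = 0.390: g = 0.2535, g' = -0.606 → V/F = 0.808
  V/F = 0.808: g = 0.0305, g' = -0.574 → V/F = 0.862
  V/F = 0.862: g = -0.0014, g' = -0.632 → V/F = 0.859
Converged at V/F = 0.859.
Compositions from xᵢ = zᵢ/(1+V/F(Kᵢ−1)), yᵢ = Kᵢxᵢ:
  A: x = 0.068, y = 0.247
  B: x = 0.100, y = 0.206
  C: x = 0.246, y = 0.225
  D: x = 0.291, y = 0.241
  E: x = 0.295, y = 0.081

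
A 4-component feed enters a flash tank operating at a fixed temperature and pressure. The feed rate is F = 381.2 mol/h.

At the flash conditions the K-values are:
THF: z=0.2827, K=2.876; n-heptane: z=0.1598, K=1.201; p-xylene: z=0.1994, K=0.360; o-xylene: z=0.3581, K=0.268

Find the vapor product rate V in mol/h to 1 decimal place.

Rachford–Rice: g(V/F) = Σ zᵢ(Kᵢ−1)/(1+V/F(Kᵢ−1)) = 0.
Feasibility: ΣzᵢKᵢ = 1.1727, Σzᵢ/Kᵢ = 2.1214 — both > 1, two phases present.
Newton iteration, V/F⁰ = 0.5:
  V/F = 0.5000: g = -0.29828, g' = -0.9242 → V/F = 0.1773
  V/F = 0.1773: g = -0.01615, g' = -0.9236 → V/F = 0.1598
  V/F = 0.1598: g = 0.00016, g' = -0.9424 → V/F = 0.1599
Converged at V/F = 0.1599.
Then V = V/F·F = 0.1599·381.2 = 61.0 mol/h and L = F − V = 320.2 mol/h.

V = 61.0 mol/h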